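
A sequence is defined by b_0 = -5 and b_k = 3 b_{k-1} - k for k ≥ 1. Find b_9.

-113172

b_1 = 3*(-5) - 1 = -16
b_2 = 3*(-16) - 2 = -50
b_3 = 3*(-50) - 3 = -153
b_4 = 3*(-153) - 4 = -463
b_5 = 3*(-463) - 5 = -1394
b_6 = 3*(-1394) - 6 = -4188
b_7 = 3*(-4188) - 7 = -12571
b_8 = 3*(-12571) - 8 = -37721
b_9 = 3*(-37721) - 9 = -113172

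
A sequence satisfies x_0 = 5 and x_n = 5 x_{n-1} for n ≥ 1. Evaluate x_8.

1953125

x_1 = 5(5) = 25
x_2 = 5(25) = 125
x_3 = 5(125) = 625
x_4 = 5(625) = 3125
x_5 = 5(3125) = 15625
x_6 = 5(15625) = 78125
x_7 = 5(78125) = 390625
x_8 = 5(390625) = 1953125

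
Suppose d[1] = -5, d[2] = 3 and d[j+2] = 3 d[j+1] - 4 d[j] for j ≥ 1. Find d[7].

-355

d[3] = 3·3 - 4·(-5) = 29
d[4] = 3·29 - 4·3 = 75
d[5] = 3·75 - 4·29 = 109
d[6] = 3·109 - 4·75 = 27
d[7] = 3·27 - 4·109 = -355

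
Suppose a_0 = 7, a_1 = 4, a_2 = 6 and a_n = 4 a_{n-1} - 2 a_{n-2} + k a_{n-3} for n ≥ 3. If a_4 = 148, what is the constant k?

a_3 = 16 + 7k
a_4 = 52 + 32k
So 52 + 32k = 148, giving k = 3.

3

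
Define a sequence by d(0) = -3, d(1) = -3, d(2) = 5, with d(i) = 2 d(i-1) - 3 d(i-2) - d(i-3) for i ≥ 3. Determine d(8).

-147

d(3) = 2*5 - 3*(-3) - (-3) = 22
d(4) = 2*22 - 3*5 - (-3) = 32
d(5) = 2*32 - 3*22 - 5 = -7
d(6) = 2*(-7) - 3*32 - 22 = -132
d(7) = 2*(-132) - 3*(-7) - 32 = -275
d(8) = 2*(-275) - 3*(-132) - (-7) = -147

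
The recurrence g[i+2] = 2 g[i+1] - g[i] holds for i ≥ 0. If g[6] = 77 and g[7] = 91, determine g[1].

7

Rearranging, g[i-2] = -(g[i] - 2 g[i-1]).
g[5] = -(91 - 2·77) = 63
g[4] = -(77 - 2·63) = 49
g[3] = -(63 - 2·49) = 35
g[2] = -(49 - 2·35) = 21
g[1] = -(35 - 2·21) = 7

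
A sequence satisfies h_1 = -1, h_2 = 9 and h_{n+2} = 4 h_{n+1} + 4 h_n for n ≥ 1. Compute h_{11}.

9949184

h_3 = 4(9) + 4(-1) = 32
h_4 = 4(32) + 4(9) = 164
h_5 = 4(164) + 4(32) = 784
h_6 = 4(784) + 4(164) = 3792
h_7 = 4(3792) + 4(784) = 18304
h_8 = 4(18304) + 4(3792) = 88384
h_9 = 4(88384) + 4(18304) = 426752
h_{10} = 4(426752) + 4(88384) = 2060544
h_{11} = 4(2060544) + 4(426752) = 9949184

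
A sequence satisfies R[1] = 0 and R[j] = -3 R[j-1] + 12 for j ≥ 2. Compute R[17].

-129140160

The fixed point is 12/(1 + 3) = 3, so R[j] - 3 = -3(R[j-1] - 3).
Hence R[j] = -3·(-3)^{j-1} + 3.
R[17] = -3·(-3)^{16} + 3 = -3·43046721 + 3 = -129140160.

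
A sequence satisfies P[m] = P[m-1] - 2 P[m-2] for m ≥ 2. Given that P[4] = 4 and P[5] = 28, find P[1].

Rearranging, P[m-2] = (P[m] - P[m-1]) / -2.
P[3] = (28 - 4) / -2 = 24/-2 = -12
P[2] = (4 - (-12)) / -2 = 16/-2 = -8
P[1] = (-12 - (-8)) / -2 = -4/-2 = 2

2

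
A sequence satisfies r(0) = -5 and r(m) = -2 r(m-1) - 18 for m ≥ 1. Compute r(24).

The fixed point is -18/(1 + 2) = -6, so r(m) + 6 = -2(r(m-1) + 6).
Hence r(m) = 1·(-2)^m - 6.
r(24) = 1·(-2)^{24} - 6 = 1·16777216 - 6 = 16777210.

16777210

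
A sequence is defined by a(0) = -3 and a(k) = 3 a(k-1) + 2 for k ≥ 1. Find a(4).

a(1) = 3(-3) + 2 = -7
a(2) = 3(-7) + 2 = -19
a(3) = 3(-19) + 2 = -55
a(4) = 3(-55) + 2 = -163

-163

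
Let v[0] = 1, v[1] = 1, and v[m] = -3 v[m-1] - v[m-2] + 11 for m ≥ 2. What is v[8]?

v[2] = -3(1) - 1 + 11 = 7
v[3] = -3(7) - 1 + 11 = -11
v[4] = -3(-11) - 7 + 11 = 37
v[5] = -3(37) - (-11) + 11 = -89
v[6] = -3(-89) - 37 + 11 = 241
v[7] = -3(241) - (-89) + 11 = -623
v[8] = -3(-623) - 241 + 11 = 1639

1639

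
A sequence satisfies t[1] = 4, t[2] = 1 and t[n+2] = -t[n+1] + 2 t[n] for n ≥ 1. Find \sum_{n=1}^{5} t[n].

26

t[3] = -1 + 2·4 = 7
t[4] = -7 + 2·1 = -5
t[5] = -(-5) + 2·7 = 19
Sum = 4 + 1 + 7 + (-5) + 19 = 26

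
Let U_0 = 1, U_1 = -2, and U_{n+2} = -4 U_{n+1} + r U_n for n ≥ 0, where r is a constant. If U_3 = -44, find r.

2

U_2 = 8 + r
U_3 = -32 - 6r
So -32 - 6r = -44, giving r = 2.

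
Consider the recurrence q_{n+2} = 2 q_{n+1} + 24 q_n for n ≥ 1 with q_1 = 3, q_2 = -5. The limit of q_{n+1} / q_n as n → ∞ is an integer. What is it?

The characteristic equation is r^2 - 2r - 24 = 0, which factors as (r - 6)(r + 4) = 0.
So the roots are 6 and -4. Since |6| > |-4| and the coefficient of 6^n is non-zero, the ratio tends to 6.

6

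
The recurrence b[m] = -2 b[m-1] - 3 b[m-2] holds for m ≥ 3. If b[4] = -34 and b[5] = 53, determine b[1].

-7

Rearranging, b[m-2] = (b[m] + 2 b[m-1]) / -3.
b[3] = (53 + 2·(-34)) / -3 = -15/-3 = 5
b[2] = (-34 + 2·5) / -3 = -24/-3 = 8
b[1] = (5 + 2·8) / -3 = 21/-3 = -7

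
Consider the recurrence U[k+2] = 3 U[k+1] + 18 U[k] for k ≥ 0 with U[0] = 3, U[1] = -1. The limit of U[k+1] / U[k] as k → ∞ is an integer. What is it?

The characteristic equation is r^2 - 3r - 18 = 0, which factors as (r - 6)(r + 3) = 0.
So the roots are 6 and -3. Since |6| > |-3| and the coefficient of 6^k is non-zero, the ratio tends to 6.

6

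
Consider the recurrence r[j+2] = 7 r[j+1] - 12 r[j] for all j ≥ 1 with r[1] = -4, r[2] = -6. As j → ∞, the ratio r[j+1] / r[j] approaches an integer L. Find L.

4

The characteristic equation is r^2 - 7r + 12 = 0, which factors as (r - 4)(r - 3) = 0.
So the roots are 4 and 3. Since |4| > |3| and the coefficient of 4^j is non-zero, the ratio tends to 4.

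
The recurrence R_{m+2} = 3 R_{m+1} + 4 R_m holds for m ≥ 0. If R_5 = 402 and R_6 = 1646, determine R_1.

-6

Rearranging, R_{m-2} = (R_m - 3 R_{m-1}) / 4.
R_4 = (1646 - 3*402) / 4 = 440/4 = 110
R_3 = (402 - 3*110) / 4 = 72/4 = 18
R_2 = (110 - 3*18) / 4 = 56/4 = 14
R_1 = (18 - 3*14) / 4 = -24/4 = -6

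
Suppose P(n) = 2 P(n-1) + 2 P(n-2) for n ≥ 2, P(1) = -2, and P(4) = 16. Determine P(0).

Let P(0) = y.
P(2) = -4 + 2y
P(3) = -12 + 4y
P(4) = -32 + 12y
So -32 + 12y = 16, giving y = 4.

4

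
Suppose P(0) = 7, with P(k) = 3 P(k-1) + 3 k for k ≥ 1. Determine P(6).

P(1) = 3·7 + 3 = 24
P(2) = 3·24 + 6 = 78
P(3) = 3·78 + 9 = 243
P(4) = 3·243 + 12 = 741
P(5) = 3·741 + 15 = 2238
P(6) = 3·2238 + 18 = 6732

6732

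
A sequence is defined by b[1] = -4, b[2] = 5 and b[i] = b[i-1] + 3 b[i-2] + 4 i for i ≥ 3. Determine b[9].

b[3] = 5 + 3·(-4) + 12 = 5
b[4] = 5 + 3·5 + 16 = 36
b[5] = 36 + 3·5 + 20 = 71
b[6] = 71 + 3·36 + 24 = 203
b[7] = 203 + 3·71 + 28 = 444
b[8] = 444 + 3·203 + 32 = 1085
b[9] = 1085 + 3·444 + 36 = 2453

2453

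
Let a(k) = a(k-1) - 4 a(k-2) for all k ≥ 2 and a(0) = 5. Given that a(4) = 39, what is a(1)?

3

Let a(1) = y.
a(2) = -20 + y
a(3) = -20 - 3y
a(4) = 60 - 7y
So 60 - 7y = 39, giving y = 3.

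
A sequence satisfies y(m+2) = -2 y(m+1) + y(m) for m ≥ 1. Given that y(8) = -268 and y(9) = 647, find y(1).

-1

Rearranging, y(m-2) = y(m) + 2 y(m-1).
y(7) = 647 + 2·(-268) = 111
y(6) = -268 + 2·111 = -46
y(5) = 111 + 2·(-46) = 19
y(4) = -46 + 2·19 = -8
y(3) = 19 + 2·(-8) = 3
y(2) = -8 + 2·3 = -2
y(1) = 3 + 2·(-2) = -1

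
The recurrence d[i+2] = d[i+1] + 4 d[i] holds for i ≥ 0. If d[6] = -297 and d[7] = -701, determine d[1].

Rearranging, d[i-2] = (d[i] - d[i-1]) / 4.
d[5] = (-701 - (-297)) / 4 = -404/4 = -101
d[4] = (-297 - (-101)) / 4 = -196/4 = -49
d[3] = (-101 - (-49)) / 4 = -52/4 = -13
d[2] = (-49 - (-13)) / 4 = -36/4 = -9
d[1] = (-13 - (-9)) / 4 = -4/4 = -1

-1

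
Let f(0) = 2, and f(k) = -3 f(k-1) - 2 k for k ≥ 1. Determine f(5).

f(1) = -3(2) - 2 = -8
f(2) = -3(-8) - 4 = 20
f(3) = -3(20) - 6 = -66
f(4) = -3(-66) - 8 = 190
f(5) = -3(190) - 10 = -580

-580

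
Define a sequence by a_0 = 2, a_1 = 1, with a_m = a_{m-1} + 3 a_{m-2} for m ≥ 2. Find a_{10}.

4207

a_2 = 1 + 3·2 = 7
a_3 = 7 + 3·1 = 10
a_4 = 10 + 3·7 = 31
a_5 = 31 + 3·10 = 61
a_6 = 61 + 3·31 = 154
a_7 = 154 + 3·61 = 337
a_8 = 337 + 3·154 = 799
a_9 = 799 + 3·337 = 1810
a_{10} = 1810 + 3·799 = 4207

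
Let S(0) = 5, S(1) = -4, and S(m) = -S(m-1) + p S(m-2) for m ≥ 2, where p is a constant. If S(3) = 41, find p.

S(2) = 4 + 5p
S(3) = -4 - 9p
So -4 - 9p = 41, giving p = -5.

-5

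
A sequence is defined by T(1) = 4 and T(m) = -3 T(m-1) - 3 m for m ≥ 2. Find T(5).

T(2) = -3(4) - 6 = -18
T(3) = -3(-18) - 9 = 45
T(4) = -3(45) - 12 = -147
T(5) = -3(-147) - 15 = 426

426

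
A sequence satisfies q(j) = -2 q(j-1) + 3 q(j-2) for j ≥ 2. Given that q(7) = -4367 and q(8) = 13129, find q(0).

Rearranging, q(j-2) = (q(j) + 2 q(j-1)) / 3.
q(6) = (13129 + 2(-4367)) / 3 = 4395/3 = 1465
q(5) = (-4367 + 2(1465)) / 3 = -1437/3 = -479
q(4) = (1465 + 2(-479)) / 3 = 507/3 = 169
q(3) = (-479 + 2(169)) / 3 = -141/3 = -47
q(2) = (169 + 2(-47)) / 3 = 75/3 = 25
q(1) = (-47 + 2(25)) / 3 = 3/3 = 1
q(0) = (25 + 2(1)) / 3 = 27/3 = 9

9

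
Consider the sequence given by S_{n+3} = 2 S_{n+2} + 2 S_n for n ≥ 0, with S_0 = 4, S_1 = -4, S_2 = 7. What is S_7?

504

S_3 = 2(7) + 2(4) = 22
S_4 = 2(22) + 2(-4) = 36
S_5 = 2(36) + 2(7) = 86
S_6 = 2(86) + 2(22) = 216
S_7 = 2(216) + 2(36) = 504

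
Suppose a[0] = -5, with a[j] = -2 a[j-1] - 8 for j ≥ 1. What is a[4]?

a[1] = -2*(-5) - 8 = 2
a[2] = -2*2 - 8 = -12
a[3] = -2*(-12) - 8 = 16
a[4] = -2*16 - 8 = -40

-40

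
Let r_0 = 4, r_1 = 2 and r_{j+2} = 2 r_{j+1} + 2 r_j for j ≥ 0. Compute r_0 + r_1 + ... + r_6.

r_2 = 2*2 + 2*4 = 12
r_3 = 2*12 + 2*2 = 28
r_4 = 2*28 + 2*12 = 80
r_5 = 2*80 + 2*28 = 216
r_6 = 2*216 + 2*80 = 592
Sum = 4 + 2 + 12 + 28 + 80 + 216 + 592 = 934

934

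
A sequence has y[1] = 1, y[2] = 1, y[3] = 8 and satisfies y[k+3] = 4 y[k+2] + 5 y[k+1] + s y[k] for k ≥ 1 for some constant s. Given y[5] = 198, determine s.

y[4] = 37 + s
y[5] = 188 + 5s
So 188 + 5s = 198, giving s = 2.

2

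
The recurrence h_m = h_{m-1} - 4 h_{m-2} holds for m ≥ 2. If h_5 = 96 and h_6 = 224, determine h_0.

2

Rearranging, h_{m-2} = (h_m - h_{m-1}) / -4.
h_4 = (224 - 96) / -4 = 128/-4 = -32
h_3 = (96 - (-32)) / -4 = 128/-4 = -32
h_2 = (-32 - (-32)) / -4 = 0/-4 = 0
h_1 = (-32 - 0) / -4 = -32/-4 = 8
h_0 = (0 - 8) / -4 = -8/-4 = 2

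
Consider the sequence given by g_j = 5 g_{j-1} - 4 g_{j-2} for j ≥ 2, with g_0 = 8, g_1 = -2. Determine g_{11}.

-13981002

g_2 = 5(-2) - 4(8) = -42
g_3 = 5(-42) - 4(-2) = -202
g_4 = 5(-202) - 4(-42) = -842
g_5 = 5(-842) - 4(-202) = -3402
g_6 = 5(-3402) - 4(-842) = -13642
g_7 = 5(-13642) - 4(-3402) = -54602
g_8 = 5(-54602) - 4(-13642) = -218442
g_9 = 5(-218442) - 4(-54602) = -873802
g_{10} = 5(-873802) - 4(-218442) = -3495242
g_{11} = 5(-3495242) - 4(-873802) = -13981002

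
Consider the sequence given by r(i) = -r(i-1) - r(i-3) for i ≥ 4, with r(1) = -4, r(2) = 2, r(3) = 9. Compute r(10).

-49

r(4) = -9 - (-4) = -5
r(5) = -(-5) - 2 = 3
r(6) = -3 - 9 = -12
r(7) = -(-12) - (-5) = 17
r(8) = -17 - 3 = -20
r(9) = -(-20) - (-12) = 32
r(10) = -32 - 17 = -49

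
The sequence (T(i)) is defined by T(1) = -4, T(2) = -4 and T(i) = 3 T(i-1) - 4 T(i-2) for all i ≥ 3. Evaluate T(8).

T(3) = 3·(-4) - 4·(-4) = 4
T(4) = 3·4 - 4·(-4) = 28
T(5) = 3·28 - 4·4 = 68
T(6) = 3·68 - 4·28 = 92
T(7) = 3·92 - 4·68 = 4
T(8) = 3·4 - 4·92 = -356

-356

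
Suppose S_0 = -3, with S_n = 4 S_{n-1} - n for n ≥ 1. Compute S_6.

-14106

S_1 = 4(-3) - 1 = -13
S_2 = 4(-13) - 2 = -54
S_3 = 4(-54) - 3 = -219
S_4 = 4(-219) - 4 = -880
S_5 = 4(-880) - 5 = -3525
S_6 = 4(-3525) - 6 = -14106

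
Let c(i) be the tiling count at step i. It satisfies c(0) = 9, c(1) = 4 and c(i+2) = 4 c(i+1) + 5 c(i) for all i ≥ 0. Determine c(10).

c(2) = 4·4 + 5·9 = 61
c(3) = 4·61 + 5·4 = 264
c(4) = 4·264 + 5·61 = 1361
c(5) = 4·1361 + 5·264 = 6764
c(6) = 4·6764 + 5·1361 = 33861
c(7) = 4·33861 + 5·6764 = 169264
c(8) = 4·169264 + 5·33861 = 846361
c(9) = 4·846361 + 5·169264 = 4231764
c(10) = 4·4231764 + 5·846361 = 21158861

21158861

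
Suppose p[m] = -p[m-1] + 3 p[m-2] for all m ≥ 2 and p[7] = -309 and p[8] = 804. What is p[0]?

5

Rearranging, p[m-2] = (p[m] + p[m-1]) / 3.
p[6] = (804 + (-309)) / 3 = 495/3 = 165
p[5] = (-309 + 165) / 3 = -144/3 = -48
p[4] = (165 + (-48)) / 3 = 117/3 = 39
p[3] = (-48 + 39) / 3 = -9/3 = -3
p[2] = (39 + (-3)) / 3 = 36/3 = 12
p[1] = (-3 + 12) / 3 = 9/3 = 3
p[0] = (12 + 3) / 3 = 15/3 = 5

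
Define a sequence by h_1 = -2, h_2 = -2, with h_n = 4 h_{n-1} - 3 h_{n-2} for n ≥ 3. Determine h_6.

-2

h_3 = 4(-2) - 3(-2) = -2
h_4 = 4(-2) - 3(-2) = -2
h_5 = 4(-2) - 3(-2) = -2
h_6 = 4(-2) - 3(-2) = -2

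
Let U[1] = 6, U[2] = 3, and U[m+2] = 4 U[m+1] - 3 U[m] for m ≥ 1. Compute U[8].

-3273

U[3] = 4*3 - 3*6 = -6
U[4] = 4*(-6) - 3*3 = -33
U[5] = 4*(-33) - 3*(-6) = -114
U[6] = 4*(-114) - 3*(-33) = -357
U[7] = 4*(-357) - 3*(-114) = -1086
U[8] = 4*(-1086) - 3*(-357) = -3273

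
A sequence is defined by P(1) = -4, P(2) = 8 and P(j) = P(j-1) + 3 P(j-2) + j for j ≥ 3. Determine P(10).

P(3) = 8 + 3*(-4) + 3 = -1
P(4) = (-1) + 3*8 + 4 = 27
P(5) = 27 + 3*(-1) + 5 = 29
P(6) = 29 + 3*27 + 6 = 116
P(7) = 116 + 3*29 + 7 = 210
P(8) = 210 + 3*116 + 8 = 566
P(9) = 566 + 3*210 + 9 = 1205
P(10) = 1205 + 3*566 + 10 = 2913

2913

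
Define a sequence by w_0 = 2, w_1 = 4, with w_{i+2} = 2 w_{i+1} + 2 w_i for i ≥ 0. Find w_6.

w_2 = 2·4 + 2·2 = 12
w_3 = 2·12 + 2·4 = 32
w_4 = 2·32 + 2·12 = 88
w_5 = 2·88 + 2·32 = 240
w_6 = 2·240 + 2·88 = 656

656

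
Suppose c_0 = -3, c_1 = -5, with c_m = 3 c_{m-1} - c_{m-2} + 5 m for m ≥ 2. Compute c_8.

c_2 = 3·(-5) - (-3) + 10 = -2
c_3 = 3·(-2) - (-5) + 15 = 14
c_4 = 3·14 - (-2) + 20 = 64
c_5 = 3·64 - 14 + 25 = 203
c_6 = 3·203 - 64 + 30 = 575
c_7 = 3·575 - 203 + 35 = 1557
c_8 = 3·1557 - 575 + 40 = 4136

4136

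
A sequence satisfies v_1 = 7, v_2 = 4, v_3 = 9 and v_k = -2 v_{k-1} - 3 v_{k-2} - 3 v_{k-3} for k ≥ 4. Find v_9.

v_4 = -2*9 - 3*4 - 3*7 = -51
v_5 = -2*(-51) - 3*9 - 3*4 = 63
v_6 = -2*63 - 3*(-51) - 3*9 = 0
v_7 = -2*0 - 3*63 - 3*(-51) = -36
v_8 = -2*(-36) - 3*0 - 3*63 = -117
v_9 = -2*(-117) - 3*(-36) - 3*0 = 342

342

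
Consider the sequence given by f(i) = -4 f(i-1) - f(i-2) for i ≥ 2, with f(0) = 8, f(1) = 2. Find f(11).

f(2) = -4*2 - 8 = -16
f(3) = -4*(-16) - 2 = 62
f(4) = -4*62 - (-16) = -232
f(5) = -4*(-232) - 62 = 866
f(6) = -4*866 - (-232) = -3232
f(7) = -4*(-3232) - 866 = 12062
f(8) = -4*12062 - (-3232) = -45016
f(9) = -4*(-45016) - 12062 = 168002
f(10) = -4*168002 - (-45016) = -626992
f(11) = -4*(-626992) - 168002 = 2339966

2339966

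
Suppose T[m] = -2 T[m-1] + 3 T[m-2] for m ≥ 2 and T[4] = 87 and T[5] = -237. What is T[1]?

3

Rearranging, T[m-2] = (T[m] + 2 T[m-1]) / 3.
T[3] = (-237 + 2·87) / 3 = -63/3 = -21
T[2] = (87 + 2·(-21)) / 3 = 45/3 = 15
T[1] = (-21 + 2·15) / 3 = 9/3 = 3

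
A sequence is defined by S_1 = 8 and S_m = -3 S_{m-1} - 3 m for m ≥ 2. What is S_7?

S_2 = -3(8) - 6 = -30
S_3 = -3(-30) - 9 = 81
S_4 = -3(81) - 12 = -255
S_5 = -3(-255) - 15 = 750
S_6 = -3(750) - 18 = -2268
S_7 = -3(-2268) - 21 = 6783

6783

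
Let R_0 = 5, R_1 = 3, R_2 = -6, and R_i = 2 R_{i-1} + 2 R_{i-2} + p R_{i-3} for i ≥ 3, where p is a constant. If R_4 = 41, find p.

5

R_3 = -6 + 5p
R_4 = -24 + 13p
So -24 + 13p = 41, giving p = 5.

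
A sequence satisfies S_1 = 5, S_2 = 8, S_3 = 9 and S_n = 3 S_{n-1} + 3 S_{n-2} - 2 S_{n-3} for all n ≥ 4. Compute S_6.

S_4 = 3*9 + 3*8 - 2*5 = 41
S_5 = 3*41 + 3*9 - 2*8 = 134
S_6 = 3*134 + 3*41 - 2*9 = 507

507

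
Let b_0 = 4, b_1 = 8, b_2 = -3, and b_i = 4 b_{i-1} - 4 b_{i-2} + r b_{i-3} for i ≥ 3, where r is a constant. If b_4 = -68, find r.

4

b_3 = -44 + 4r
b_4 = -164 + 24r
So -164 + 24r = -68, giving r = 4.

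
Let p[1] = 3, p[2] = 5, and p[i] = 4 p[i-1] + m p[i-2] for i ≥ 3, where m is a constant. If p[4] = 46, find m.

p[3] = 20 + 3m
p[4] = 80 + 17m
So 80 + 17m = 46, giving m = -2.

-2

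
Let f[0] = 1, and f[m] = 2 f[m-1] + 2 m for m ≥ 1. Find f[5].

f[1] = 2*1 + 2 = 4
f[2] = 2*4 + 4 = 12
f[3] = 2*12 + 6 = 30
f[4] = 2*30 + 8 = 68
f[5] = 2*68 + 10 = 146

146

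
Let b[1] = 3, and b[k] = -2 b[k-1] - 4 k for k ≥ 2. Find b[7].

b[2] = -2*3 - 8 = -14
b[3] = -2*(-14) - 12 = 16
b[4] = -2*16 - 16 = -48
b[5] = -2*(-48) - 20 = 76
b[6] = -2*76 - 24 = -176
b[7] = -2*(-176) - 28 = 324

324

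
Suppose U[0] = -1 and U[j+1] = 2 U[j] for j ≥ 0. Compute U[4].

-16

U[1] = 2(-1) = -2
U[2] = 2(-2) = -4
U[3] = 2(-4) = -8
U[4] = 2(-8) = -16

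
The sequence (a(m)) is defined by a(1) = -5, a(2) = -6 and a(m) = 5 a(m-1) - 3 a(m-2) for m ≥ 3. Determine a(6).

-1029

a(3) = 5·(-6) - 3·(-5) = -15
a(4) = 5·(-15) - 3·(-6) = -57
a(5) = 5·(-57) - 3·(-15) = -240
a(6) = 5·(-240) - 3·(-57) = -1029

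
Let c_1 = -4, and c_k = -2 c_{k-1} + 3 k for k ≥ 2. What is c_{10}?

c_2 = -2(-4) + 6 = 14
c_3 = -2(14) + 9 = -19
c_4 = -2(-19) + 12 = 50
c_5 = -2(50) + 15 = -85
c_6 = -2(-85) + 18 = 188
c_7 = -2(188) + 21 = -355
c_8 = -2(-355) + 24 = 734
c_9 = -2(734) + 27 = -1441
c_{10} = -2(-1441) + 30 = 2912

2912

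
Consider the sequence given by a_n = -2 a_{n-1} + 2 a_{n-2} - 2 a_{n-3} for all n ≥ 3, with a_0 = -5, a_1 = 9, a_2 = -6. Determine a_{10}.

-66984

a_3 = -2·(-6) + 2·9 - 2·(-5) = 40
a_4 = -2·40 + 2·(-6) - 2·9 = -110
a_5 = -2·(-110) + 2·40 - 2·(-6) = 312
a_6 = -2·312 + 2·(-110) - 2·40 = -924
a_7 = -2·(-924) + 2·312 - 2·(-110) = 2692
a_8 = -2·2692 + 2·(-924) - 2·312 = -7856
a_9 = -2·(-7856) + 2·2692 - 2·(-924) = 22944
a_{10} = -2·22944 + 2·(-7856) - 2·2692 = -66984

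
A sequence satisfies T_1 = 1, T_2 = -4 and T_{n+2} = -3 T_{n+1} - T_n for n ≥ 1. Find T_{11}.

T_3 = -3·(-4) - 1 = 11
T_4 = -3·11 - (-4) = -29
T_5 = -3·(-29) - 11 = 76
T_6 = -3·76 - (-29) = -199
T_7 = -3·(-199) - 76 = 521
T_8 = -3·521 - (-199) = -1364
T_9 = -3·(-1364) - 521 = 3571
T_{10} = -3·3571 - (-1364) = -9349
T_{11} = -3·(-9349) - 3571 = 24476

24476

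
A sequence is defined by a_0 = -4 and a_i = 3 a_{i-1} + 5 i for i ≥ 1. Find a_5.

a_1 = 3*(-4) + 5 = -7
a_2 = 3*(-7) + 10 = -11
a_3 = 3*(-11) + 15 = -18
a_4 = 3*(-18) + 20 = -34
a_5 = 3*(-34) + 25 = -77

-77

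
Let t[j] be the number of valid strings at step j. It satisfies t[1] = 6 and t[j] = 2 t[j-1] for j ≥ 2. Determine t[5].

t[2] = 2·6 = 12
t[3] = 2·12 = 24
t[4] = 2·24 = 48
t[5] = 2·48 = 96

96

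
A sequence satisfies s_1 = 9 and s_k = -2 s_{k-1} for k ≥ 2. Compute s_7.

576

s_2 = -2·9 = -18
s_3 = -2·(-18) = 36
s_4 = -2·36 = -72
s_5 = -2·(-72) = 144
s_6 = -2·144 = -288
s_7 = -2·(-288) = 576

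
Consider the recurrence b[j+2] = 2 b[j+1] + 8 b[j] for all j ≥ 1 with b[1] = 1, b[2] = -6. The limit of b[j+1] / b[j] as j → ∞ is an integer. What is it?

4

The characteristic equation is r^2 - 2r - 8 = 0, which factors as (r - 4)(r + 2) = 0.
So the roots are 4 and -2. Since |4| > |-2| and the coefficient of 4^j is non-zero, the ratio tends to 4.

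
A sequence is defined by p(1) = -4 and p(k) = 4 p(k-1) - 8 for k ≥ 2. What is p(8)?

-109224

p(2) = 4·(-4) - 8 = -24
p(3) = 4·(-24) - 8 = -104
p(4) = 4·(-104) - 8 = -424
p(5) = 4·(-424) - 8 = -1704
p(6) = 4·(-1704) - 8 = -6824
p(7) = 4·(-6824) - 8 = -27304
p(8) = 4·(-27304) - 8 = -109224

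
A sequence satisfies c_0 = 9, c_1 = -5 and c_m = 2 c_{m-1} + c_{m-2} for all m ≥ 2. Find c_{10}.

c_2 = 2*(-5) + 9 = -1
c_3 = 2*(-1) + (-5) = -7
c_4 = 2*(-7) + (-1) = -15
c_5 = 2*(-15) + (-7) = -37
c_6 = 2*(-37) + (-15) = -89
c_7 = 2*(-89) + (-37) = -215
c_8 = 2*(-215) + (-89) = -519
c_9 = 2*(-519) + (-215) = -1253
c_{10} = 2*(-1253) + (-519) = -3025

-3025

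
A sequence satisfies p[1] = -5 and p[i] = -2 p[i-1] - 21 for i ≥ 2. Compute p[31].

2147483641

The fixed point is -21/(1 + 2) = -7, so p[i] + 7 = -2(p[i-1] + 7).
Hence p[i] = 2·(-2)^{i-1} - 7.
p[31] = 2·(-2)^{30} - 7 = 2·1073741824 - 7 = 2147483641.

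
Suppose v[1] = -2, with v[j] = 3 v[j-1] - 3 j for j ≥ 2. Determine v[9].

-37710

v[2] = 3·(-2) - 6 = -12
v[3] = 3·(-12) - 9 = -45
v[4] = 3·(-45) - 12 = -147
v[5] = 3·(-147) - 15 = -456
v[6] = 3·(-456) - 18 = -1386
v[7] = 3·(-1386) - 21 = -4179
v[8] = 3·(-4179) - 24 = -12561
v[9] = 3·(-12561) - 27 = -37710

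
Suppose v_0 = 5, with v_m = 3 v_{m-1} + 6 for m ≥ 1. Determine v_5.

v_1 = 3(5) + 6 = 21
v_2 = 3(21) + 6 = 69
v_3 = 3(69) + 6 = 213
v_4 = 3(213) + 6 = 645
v_5 = 3(645) + 6 = 1941

1941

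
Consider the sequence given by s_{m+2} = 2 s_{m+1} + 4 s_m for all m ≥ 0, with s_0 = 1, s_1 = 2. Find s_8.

8704

s_2 = 2·2 + 4·1 = 8
s_3 = 2·8 + 4·2 = 24
s_4 = 2·24 + 4·8 = 80
s_5 = 2·80 + 4·24 = 256
s_6 = 2·256 + 4·80 = 832
s_7 = 2·832 + 4·256 = 2688
s_8 = 2·2688 + 4·832 = 8704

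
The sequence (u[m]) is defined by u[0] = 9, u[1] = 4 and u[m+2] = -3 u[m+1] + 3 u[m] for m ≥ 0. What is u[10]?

417960

u[2] = -3*4 + 3*9 = 15
u[3] = -3*15 + 3*4 = -33
u[4] = -3*(-33) + 3*15 = 144
u[5] = -3*144 + 3*(-33) = -531
u[6] = -3*(-531) + 3*144 = 2025
u[7] = -3*2025 + 3*(-531) = -7668
u[8] = -3*(-7668) + 3*2025 = 29079
u[9] = -3*29079 + 3*(-7668) = -110241
u[10] = -3*(-110241) + 3*29079 = 417960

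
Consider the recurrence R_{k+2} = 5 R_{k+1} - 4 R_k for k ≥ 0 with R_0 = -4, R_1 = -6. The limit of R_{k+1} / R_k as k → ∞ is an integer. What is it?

The characteristic equation is r^2 - 5r + 4 = 0, which factors as (r - 4)(r - 1) = 0.
So the roots are 4 and 1. Since |4| > |1| and the coefficient of 4^k is non-zero, the ratio tends to 4.

4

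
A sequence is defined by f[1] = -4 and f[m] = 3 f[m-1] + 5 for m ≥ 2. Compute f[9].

-9844

f[2] = 3(-4) + 5 = -7
f[3] = 3(-7) + 5 = -16
f[4] = 3(-16) + 5 = -43
f[5] = 3(-43) + 5 = -124
f[6] = 3(-124) + 5 = -367
f[7] = 3(-367) + 5 = -1096
f[8] = 3(-1096) + 5 = -3283
f[9] = 3(-3283) + 5 = -9844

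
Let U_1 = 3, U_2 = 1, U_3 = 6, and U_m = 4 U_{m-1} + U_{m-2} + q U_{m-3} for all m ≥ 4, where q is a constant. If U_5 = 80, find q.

-2

U_4 = 25 + 3q
U_5 = 106 + 13q
So 106 + 13q = 80, giving q = -2.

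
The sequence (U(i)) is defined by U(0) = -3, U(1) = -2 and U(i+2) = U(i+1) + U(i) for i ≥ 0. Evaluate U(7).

U(2) = (-2) + (-3) = -5
U(3) = (-5) + (-2) = -7
U(4) = (-7) + (-5) = -12
U(5) = (-12) + (-7) = -19
U(6) = (-19) + (-12) = -31
U(7) = (-31) + (-19) = -50

-50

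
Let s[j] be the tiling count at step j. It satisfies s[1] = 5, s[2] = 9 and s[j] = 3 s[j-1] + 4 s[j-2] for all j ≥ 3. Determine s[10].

s[3] = 3(9) + 4(5) = 47
s[4] = 3(47) + 4(9) = 177
s[5] = 3(177) + 4(47) = 719
s[6] = 3(719) + 4(177) = 2865
s[7] = 3(2865) + 4(719) = 11471
s[8] = 3(11471) + 4(2865) = 45873
s[9] = 3(45873) + 4(11471) = 183503
s[10] = 3(183503) + 4(45873) = 734001

734001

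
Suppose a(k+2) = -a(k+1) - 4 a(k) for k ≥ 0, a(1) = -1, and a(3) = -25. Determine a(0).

Let a(0) = z.
a(2) = 1 - 4z
a(3) = 3 + 4z
So 3 + 4z = -25, giving z = -7.

-7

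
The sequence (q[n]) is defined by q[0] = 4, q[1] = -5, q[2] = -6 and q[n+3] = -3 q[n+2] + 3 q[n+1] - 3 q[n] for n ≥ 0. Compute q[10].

82674

q[3] = -3(-6) + 3(-5) - 3(4) = -9
q[4] = -3(-9) + 3(-6) - 3(-5) = 24
q[5] = -3(24) + 3(-9) - 3(-6) = -81
q[6] = -3(-81) + 3(24) - 3(-9) = 342
q[7] = -3(342) + 3(-81) - 3(24) = -1341
q[8] = -3(-1341) + 3(342) - 3(-81) = 5292
q[9] = -3(5292) + 3(-1341) - 3(342) = -20925
q[10] = -3(-20925) + 3(5292) - 3(-1341) = 82674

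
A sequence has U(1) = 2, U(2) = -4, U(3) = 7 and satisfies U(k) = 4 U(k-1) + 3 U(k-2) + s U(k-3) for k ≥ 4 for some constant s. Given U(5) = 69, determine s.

U(4) = 16 + 2s
U(5) = 85 + 4s
So 85 + 4s = 69, giving s = -4.

-4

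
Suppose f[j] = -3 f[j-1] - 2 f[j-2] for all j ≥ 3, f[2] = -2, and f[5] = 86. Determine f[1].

-4

Let f[1] = y.
f[3] = 6 - 2y
f[4] = -14 + 6y
f[5] = 30 - 14y
So 30 - 14y = 86, giving y = -4.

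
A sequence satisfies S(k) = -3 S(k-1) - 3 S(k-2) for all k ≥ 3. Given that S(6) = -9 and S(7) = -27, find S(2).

-4

Rearranging, S(k-2) = (S(k) + 3 S(k-1)) / -3.
S(5) = (-27 + 3·(-9)) / -3 = -54/-3 = 18
S(4) = (-9 + 3·18) / -3 = 45/-3 = -15
S(3) = (18 + 3·(-15)) / -3 = -27/-3 = 9
S(2) = (-15 + 3·9) / -3 = 12/-3 = -4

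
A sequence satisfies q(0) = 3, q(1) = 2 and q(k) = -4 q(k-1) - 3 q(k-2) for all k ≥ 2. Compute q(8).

-16397

q(2) = -4*2 - 3*3 = -17
q(3) = -4*(-17) - 3*2 = 62
q(4) = -4*62 - 3*(-17) = -197
q(5) = -4*(-197) - 3*62 = 602
q(6) = -4*602 - 3*(-197) = -1817
q(7) = -4*(-1817) - 3*602 = 5462
q(8) = -4*5462 - 3*(-1817) = -16397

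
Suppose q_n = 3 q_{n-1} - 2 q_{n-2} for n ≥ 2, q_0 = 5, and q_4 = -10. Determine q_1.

Let q_1 = z.
q_2 = -10 + 3z
q_3 = -30 + 7z
q_4 = -70 + 15z
So -70 + 15z = -10, giving z = 4.

4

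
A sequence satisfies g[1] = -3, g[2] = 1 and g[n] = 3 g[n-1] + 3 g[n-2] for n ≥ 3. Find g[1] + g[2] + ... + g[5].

-86

g[3] = 3·1 + 3·(-3) = -6
g[4] = 3·(-6) + 3·1 = -15
g[5] = 3·(-15) + 3·(-6) = -63
Sum = (-3) + 1 + (-6) + (-15) + (-63) = -86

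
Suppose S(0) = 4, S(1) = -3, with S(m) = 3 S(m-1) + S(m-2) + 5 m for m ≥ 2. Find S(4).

106

S(2) = 3·(-3) + 4 + 10 = 5
S(3) = 3·5 + (-3) + 15 = 27
S(4) = 3·27 + 5 + 20 = 106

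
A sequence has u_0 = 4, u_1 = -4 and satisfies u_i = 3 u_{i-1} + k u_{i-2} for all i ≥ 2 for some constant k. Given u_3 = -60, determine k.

-3

u_2 = -12 + 4k
u_3 = -36 + 8k
So -36 + 8k = -60, giving k = -3.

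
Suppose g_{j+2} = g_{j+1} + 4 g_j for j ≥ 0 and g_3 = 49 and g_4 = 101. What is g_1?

9

Rearranging, g_{j-2} = (g_j - g_{j-1}) / 4.
g_2 = (101 - 49) / 4 = 52/4 = 13
g_1 = (49 - 13) / 4 = 36/4 = 9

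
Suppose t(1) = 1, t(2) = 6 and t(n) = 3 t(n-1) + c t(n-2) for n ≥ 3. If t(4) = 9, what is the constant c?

t(3) = 18 + c
t(4) = 54 + 9c
So 54 + 9c = 9, giving c = -5.

-5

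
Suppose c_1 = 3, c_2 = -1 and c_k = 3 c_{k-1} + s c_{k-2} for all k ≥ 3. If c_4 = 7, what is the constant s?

2

c_3 = -3 + 3s
c_4 = -9 + 8s
So -9 + 8s = 7, giving s = 2.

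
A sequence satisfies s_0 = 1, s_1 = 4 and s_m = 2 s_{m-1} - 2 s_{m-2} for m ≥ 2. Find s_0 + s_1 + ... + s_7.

-45

s_2 = 2·4 - 2·1 = 6
s_3 = 2·6 - 2·4 = 4
s_4 = 2·4 - 2·6 = -4
s_5 = 2·(-4) - 2·4 = -16
s_6 = 2·(-16) - 2·(-4) = -24
s_7 = 2·(-24) - 2·(-16) = -16
Sum = 1 + 4 + 6 + 4 + (-4) + (-16) + (-24) + (-16) = -45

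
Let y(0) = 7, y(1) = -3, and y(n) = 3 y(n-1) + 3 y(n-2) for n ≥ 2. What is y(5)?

y(2) = 3·(-3) + 3·7 = 12
y(3) = 3·12 + 3·(-3) = 27
y(4) = 3·27 + 3·12 = 117
y(5) = 3·117 + 3·27 = 432

432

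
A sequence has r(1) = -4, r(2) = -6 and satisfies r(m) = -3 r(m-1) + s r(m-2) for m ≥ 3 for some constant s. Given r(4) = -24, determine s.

r(3) = 18 - 4s
r(4) = -54 + 6s
So -54 + 6s = -24, giving s = 5.

5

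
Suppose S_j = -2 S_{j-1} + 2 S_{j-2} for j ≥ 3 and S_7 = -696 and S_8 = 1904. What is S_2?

8

Rearranging, S_{j-2} = (S_j + 2 S_{j-1}) / 2.
S_6 = (1904 + 2(-696)) / 2 = 512/2 = 256
S_5 = (-696 + 2(256)) / 2 = -184/2 = -92
S_4 = (256 + 2(-92)) / 2 = 72/2 = 36
S_3 = (-92 + 2(36)) / 2 = -20/2 = -10
S_2 = (36 + 2(-10)) / 2 = 16/2 = 8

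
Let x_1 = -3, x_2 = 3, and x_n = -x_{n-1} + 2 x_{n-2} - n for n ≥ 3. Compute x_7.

x_3 = -3 + 2*(-3) - 3 = -12
x_4 = -(-12) + 2*3 - 4 = 14
x_5 = -14 + 2*(-12) - 5 = -43
x_6 = -(-43) + 2*14 - 6 = 65
x_7 = -65 + 2*(-43) - 7 = -158

-158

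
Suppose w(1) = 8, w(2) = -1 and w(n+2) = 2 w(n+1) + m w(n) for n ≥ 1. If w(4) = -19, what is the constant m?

-1

w(3) = -2 + 8m
w(4) = -4 + 15m
So -4 + 15m = -19, giving m = -1.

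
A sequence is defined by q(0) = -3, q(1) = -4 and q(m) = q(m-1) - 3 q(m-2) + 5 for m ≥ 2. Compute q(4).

q(2) = (-4) - 3(-3) + 5 = 10
q(3) = 10 - 3(-4) + 5 = 27
q(4) = 27 - 3(10) + 5 = 2

2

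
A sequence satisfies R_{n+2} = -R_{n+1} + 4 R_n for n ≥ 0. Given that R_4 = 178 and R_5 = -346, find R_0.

Rearranging, R_{n-2} = (R_n + R_{n-1}) / 4.
R_3 = (-346 + 178) / 4 = -168/4 = -42
R_2 = (178 + (-42)) / 4 = 136/4 = 34
R_1 = (-42 + 34) / 4 = -8/4 = -2
R_0 = (34 + (-2)) / 4 = 32/4 = 8

8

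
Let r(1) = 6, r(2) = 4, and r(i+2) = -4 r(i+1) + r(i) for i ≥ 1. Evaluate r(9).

-59898

r(3) = -4(4) + 6 = -10
r(4) = -4(-10) + 4 = 44
r(5) = -4(44) + (-10) = -186
r(6) = -4(-186) + 44 = 788
r(7) = -4(788) + (-186) = -3338
r(8) = -4(-3338) + 788 = 14140
r(9) = -4(14140) + (-3338) = -59898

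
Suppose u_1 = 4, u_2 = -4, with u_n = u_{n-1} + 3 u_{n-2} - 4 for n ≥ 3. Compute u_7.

-60

u_3 = (-4) + 3·4 - 4 = 4
u_4 = 4 + 3·(-4) - 4 = -12
u_5 = (-12) + 3·4 - 4 = -4
u_6 = (-4) + 3·(-12) - 4 = -44
u_7 = (-44) + 3·(-4) - 4 = -60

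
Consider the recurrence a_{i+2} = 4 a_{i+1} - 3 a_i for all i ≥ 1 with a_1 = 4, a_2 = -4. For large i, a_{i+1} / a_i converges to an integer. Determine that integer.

The characteristic equation is r^2 - 4r + 3 = 0, which factors as (r - 3)(r - 1) = 0.
So the roots are 3 and 1. Since |3| > |1| and the coefficient of 3^i is non-zero, the ratio tends to 3.

3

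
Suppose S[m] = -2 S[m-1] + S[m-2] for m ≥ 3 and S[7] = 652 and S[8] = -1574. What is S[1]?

8

Rearranging, S[m-2] = S[m] + 2 S[m-1].
S[6] = -1574 + 2*652 = -270
S[5] = 652 + 2*(-270) = 112
S[4] = -270 + 2*112 = -46
S[3] = 112 + 2*(-46) = 20
S[2] = -46 + 2*20 = -6
S[1] = 20 + 2*(-6) = 8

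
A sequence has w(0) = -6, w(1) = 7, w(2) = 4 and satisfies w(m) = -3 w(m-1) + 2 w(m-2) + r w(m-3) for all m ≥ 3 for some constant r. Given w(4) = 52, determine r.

w(3) = 2 - 6r
w(4) = 2 + 25r
So 2 + 25r = 52, giving r = 2.

2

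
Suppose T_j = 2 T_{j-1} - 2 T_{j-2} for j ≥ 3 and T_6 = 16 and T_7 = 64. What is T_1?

Rearranging, T_{j-2} = (T_j - 2 T_{j-1}) / -2.
T_5 = (64 - 2*16) / -2 = 32/-2 = -16
T_4 = (16 - 2*(-16)) / -2 = 48/-2 = -24
T_3 = (-16 - 2*(-24)) / -2 = 32/-2 = -16
T_2 = (-24 - 2*(-16)) / -2 = 8/-2 = -4
T_1 = (-16 - 2*(-4)) / -2 = -8/-2 = 4

4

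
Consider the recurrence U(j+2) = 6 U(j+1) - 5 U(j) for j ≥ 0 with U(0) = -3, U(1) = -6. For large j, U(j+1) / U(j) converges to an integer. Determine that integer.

5

The characteristic equation is r^2 - 6r + 5 = 0, which factors as (r - 5)(r - 1) = 0.
So the roots are 5 and 1. Since |5| > |1| and the coefficient of 5^j is non-zero, the ratio tends to 5.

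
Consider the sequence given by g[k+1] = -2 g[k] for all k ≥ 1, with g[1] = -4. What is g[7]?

g[2] = -2·(-4) = 8
g[3] = -2·8 = -16
g[4] = -2·(-16) = 32
g[5] = -2·32 = -64
g[6] = -2·(-64) = 128
g[7] = -2·128 = -256

-256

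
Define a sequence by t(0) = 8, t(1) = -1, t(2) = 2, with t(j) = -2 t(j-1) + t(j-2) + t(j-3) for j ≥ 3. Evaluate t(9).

t(3) = -2*2 + (-1) + 8 = 3
t(4) = -2*3 + 2 + (-1) = -5
t(5) = -2*(-5) + 3 + 2 = 15
t(6) = -2*15 + (-5) + 3 = -32
t(7) = -2*(-32) + 15 + (-5) = 74
t(8) = -2*74 + (-32) + 15 = -165
t(9) = -2*(-165) + 74 + (-32) = 372

372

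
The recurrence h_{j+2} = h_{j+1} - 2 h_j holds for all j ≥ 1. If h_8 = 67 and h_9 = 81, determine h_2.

1

Rearranging, h_{j-2} = (h_j - h_{j-1}) / -2.
h_7 = (81 - 67) / -2 = 14/-2 = -7
h_6 = (67 - (-7)) / -2 = 74/-2 = -37
h_5 = (-7 - (-37)) / -2 = 30/-2 = -15
h_4 = (-37 - (-15)) / -2 = -22/-2 = 11
h_3 = (-15 - 11) / -2 = -26/-2 = 13
h_2 = (11 - 13) / -2 = -2/-2 = 1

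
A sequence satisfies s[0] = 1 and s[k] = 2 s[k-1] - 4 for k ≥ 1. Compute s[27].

-402653180

The fixed point is -4/(1 - 2) = 4, so s[k] - 4 = 2(s[k-1] - 4).
Hence s[k] = -3·2^k + 4.
s[27] = -3·2^{27} + 4 = -3·134217728 + 4 = -402653180.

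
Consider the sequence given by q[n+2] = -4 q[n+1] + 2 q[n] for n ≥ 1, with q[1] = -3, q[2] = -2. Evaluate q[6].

q[3] = -4·(-2) + 2·(-3) = 2
q[4] = -4·2 + 2·(-2) = -12
q[5] = -4·(-12) + 2·2 = 52
q[6] = -4·52 + 2·(-12) = -232

-232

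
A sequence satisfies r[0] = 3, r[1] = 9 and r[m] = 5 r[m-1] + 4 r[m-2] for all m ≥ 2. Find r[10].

r[2] = 5(9) + 4(3) = 57
r[3] = 5(57) + 4(9) = 321
r[4] = 5(321) + 4(57) = 1833
r[5] = 5(1833) + 4(321) = 10449
r[6] = 5(10449) + 4(1833) = 59577
r[7] = 5(59577) + 4(10449) = 339681
r[8] = 5(339681) + 4(59577) = 1936713
r[9] = 5(1936713) + 4(339681) = 11042289
r[10] = 5(11042289) + 4(1936713) = 62958297

62958297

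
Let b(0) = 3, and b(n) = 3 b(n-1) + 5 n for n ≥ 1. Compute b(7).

b(1) = 3·3 + 5 = 14
b(2) = 3·14 + 10 = 52
b(3) = 3·52 + 15 = 171
b(4) = 3·171 + 20 = 533
b(5) = 3·533 + 25 = 1624
b(6) = 3·1624 + 30 = 4902
b(7) = 3·4902 + 35 = 14741

14741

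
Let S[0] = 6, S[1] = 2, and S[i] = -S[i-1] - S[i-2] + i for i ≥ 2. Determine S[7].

S[2] = -2 - 6 + 2 = -6
S[3] = -(-6) - 2 + 3 = 7
S[4] = -7 - (-6) + 4 = 3
S[5] = -3 - 7 + 5 = -5
S[6] = -(-5) - 3 + 6 = 8
S[7] = -8 - (-5) + 7 = 4

4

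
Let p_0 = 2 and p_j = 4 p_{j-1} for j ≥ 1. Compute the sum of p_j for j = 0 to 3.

170

p_1 = 4(2) = 8
p_2 = 4(8) = 32
p_3 = 4(32) = 128
Sum = 2 + 8 + 32 + 128 = 170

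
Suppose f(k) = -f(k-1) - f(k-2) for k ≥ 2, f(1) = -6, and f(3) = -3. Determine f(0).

Let f(0) = v.
f(2) = 6 - v
f(3) = v
So v = -3, giving v = -3.

-3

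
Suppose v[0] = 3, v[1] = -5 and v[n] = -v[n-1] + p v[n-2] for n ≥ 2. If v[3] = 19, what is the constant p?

-3

v[2] = 5 + 3p
v[3] = -5 - 8p
So -5 - 8p = 19, giving p = -3.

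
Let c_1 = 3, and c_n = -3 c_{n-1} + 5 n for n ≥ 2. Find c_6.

c_2 = -3(3) + 10 = 1
c_3 = -3(1) + 15 = 12
c_4 = -3(12) + 20 = -16
c_5 = -3(-16) + 25 = 73
c_6 = -3(73) + 30 = -189

-189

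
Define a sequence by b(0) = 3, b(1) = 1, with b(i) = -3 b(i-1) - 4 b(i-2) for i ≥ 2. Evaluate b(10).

b(2) = -3*1 - 4*3 = -15
b(3) = -3*(-15) - 4*1 = 41
b(4) = -3*41 - 4*(-15) = -63
b(5) = -3*(-63) - 4*41 = 25
b(6) = -3*25 - 4*(-63) = 177
b(7) = -3*177 - 4*25 = -631
b(8) = -3*(-631) - 4*177 = 1185
b(9) = -3*1185 - 4*(-631) = -1031
b(10) = -3*(-1031) - 4*1185 = -1647

-1647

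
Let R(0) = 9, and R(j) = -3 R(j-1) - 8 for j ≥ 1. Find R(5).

R(1) = -3·9 - 8 = -35
R(2) = -3·(-35) - 8 = 97
R(3) = -3·97 - 8 = -299
R(4) = -3·(-299) - 8 = 889
R(5) = -3·889 - 8 = -2675

-2675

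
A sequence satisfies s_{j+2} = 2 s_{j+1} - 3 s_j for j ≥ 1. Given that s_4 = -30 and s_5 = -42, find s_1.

Rearranging, s_{j-2} = (s_j - 2 s_{j-1}) / -3.
s_3 = (-42 - 2·(-30)) / -3 = 18/-3 = -6
s_2 = (-30 - 2·(-6)) / -3 = -18/-3 = 6
s_1 = (-6 - 2·6) / -3 = -18/-3 = 6

6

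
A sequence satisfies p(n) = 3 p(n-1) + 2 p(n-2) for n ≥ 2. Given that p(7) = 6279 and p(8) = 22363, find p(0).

1

Rearranging, p(n-2) = (p(n) - 3 p(n-1)) / 2.
p(6) = (22363 - 3(6279)) / 2 = 3526/2 = 1763
p(5) = (6279 - 3(1763)) / 2 = 990/2 = 495
p(4) = (1763 - 3(495)) / 2 = 278/2 = 139
p(3) = (495 - 3(139)) / 2 = 78/2 = 39
p(2) = (139 - 3(39)) / 2 = 22/2 = 11
p(1) = (39 - 3(11)) / 2 = 6/2 = 3
p(0) = (11 - 3(3)) / 2 = 2/2 = 1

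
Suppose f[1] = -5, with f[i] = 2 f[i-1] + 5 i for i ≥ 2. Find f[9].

f[2] = 2*(-5) + 10 = 0
f[3] = 2*0 + 15 = 15
f[4] = 2*15 + 20 = 50
f[5] = 2*50 + 25 = 125
f[6] = 2*125 + 30 = 280
f[7] = 2*280 + 35 = 595
f[8] = 2*595 + 40 = 1230
f[9] = 2*1230 + 45 = 2505

2505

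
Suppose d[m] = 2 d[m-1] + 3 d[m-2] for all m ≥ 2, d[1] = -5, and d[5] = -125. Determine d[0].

Let d[0] = x.
d[2] = -10 + 3x
d[3] = -35 + 6x
d[4] = -100 + 21x
d[5] = -305 + 60x
So -305 + 60x = -125, giving x = 3.

3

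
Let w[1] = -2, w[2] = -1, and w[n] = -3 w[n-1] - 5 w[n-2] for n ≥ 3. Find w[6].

59

w[3] = -3*(-1) - 5*(-2) = 13
w[4] = -3*13 - 5*(-1) = -34
w[5] = -3*(-34) - 5*13 = 37
w[6] = -3*37 - 5*(-34) = 59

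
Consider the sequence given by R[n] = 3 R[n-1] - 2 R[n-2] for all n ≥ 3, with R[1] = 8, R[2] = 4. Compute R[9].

-1012

R[3] = 3(4) - 2(8) = -4
R[4] = 3(-4) - 2(4) = -20
R[5] = 3(-20) - 2(-4) = -52
R[6] = 3(-52) - 2(-20) = -116
R[7] = 3(-116) - 2(-52) = -244
R[8] = 3(-244) - 2(-116) = -500
R[9] = 3(-500) - 2(-244) = -1012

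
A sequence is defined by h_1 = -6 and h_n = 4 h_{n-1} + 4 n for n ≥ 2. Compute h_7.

h_2 = 4(-6) + 8 = -16
h_3 = 4(-16) + 12 = -52
h_4 = 4(-52) + 16 = -192
h_5 = 4(-192) + 20 = -748
h_6 = 4(-748) + 24 = -2968
h_7 = 4(-2968) + 28 = -11844

-11844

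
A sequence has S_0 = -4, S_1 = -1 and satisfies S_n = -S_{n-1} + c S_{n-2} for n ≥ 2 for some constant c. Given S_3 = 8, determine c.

S_2 = 1 - 4c
S_3 = -1 + 3c
So -1 + 3c = 8, giving c = 3.

3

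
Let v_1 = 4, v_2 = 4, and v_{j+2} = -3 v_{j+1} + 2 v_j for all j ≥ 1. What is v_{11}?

v_3 = -3*4 + 2*4 = -4
v_4 = -3*(-4) + 2*4 = 20
v_5 = -3*20 + 2*(-4) = -68
v_6 = -3*(-68) + 2*20 = 244
v_7 = -3*244 + 2*(-68) = -868
v_8 = -3*(-868) + 2*244 = 3092
v_9 = -3*3092 + 2*(-868) = -11012
v_{10} = -3*(-11012) + 2*3092 = 39220
v_{11} = -3*39220 + 2*(-11012) = -139684

-139684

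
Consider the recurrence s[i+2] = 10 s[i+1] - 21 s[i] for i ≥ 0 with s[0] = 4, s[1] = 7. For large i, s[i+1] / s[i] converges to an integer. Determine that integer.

The characteristic equation is r^2 - 10r + 21 = 0, which factors as (r - 7)(r - 3) = 0.
So the roots are 7 and 3. Since |7| > |3| and the coefficient of 7^i is non-zero, the ratio tends to 7.

7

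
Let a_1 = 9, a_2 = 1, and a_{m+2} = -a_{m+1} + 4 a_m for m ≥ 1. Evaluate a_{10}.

a_3 = -1 + 4*9 = 35
a_4 = -35 + 4*1 = -31
a_5 = -(-31) + 4*35 = 171
a_6 = -171 + 4*(-31) = -295
a_7 = -(-295) + 4*171 = 979
a_8 = -979 + 4*(-295) = -2159
a_9 = -(-2159) + 4*979 = 6075
a_{10} = -6075 + 4*(-2159) = -14711

-14711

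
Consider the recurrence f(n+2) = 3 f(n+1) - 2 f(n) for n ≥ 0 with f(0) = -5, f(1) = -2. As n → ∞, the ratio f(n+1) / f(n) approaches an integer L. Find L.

The characteristic equation is r^2 - 3r + 2 = 0, which factors as (r - 2)(r - 1) = 0.
So the roots are 2 and 1. Since |2| > |1| and the coefficient of 2^n is non-zero, the ratio tends to 2.

2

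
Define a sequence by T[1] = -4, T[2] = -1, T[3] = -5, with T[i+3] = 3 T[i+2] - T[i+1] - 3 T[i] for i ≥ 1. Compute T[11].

T[4] = 3(-5) - (-1) - 3(-4) = -2
T[5] = 3(-2) - (-5) - 3(-1) = 2
T[6] = 3(2) - (-2) - 3(-5) = 23
T[7] = 3(23) - 2 - 3(-2) = 73
T[8] = 3(73) - 23 - 3(2) = 190
T[9] = 3(190) - 73 - 3(23) = 428
T[10] = 3(428) - 190 - 3(73) = 875
T[11] = 3(875) - 428 - 3(190) = 1627

1627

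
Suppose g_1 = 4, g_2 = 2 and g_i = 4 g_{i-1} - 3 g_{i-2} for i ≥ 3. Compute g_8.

g_3 = 4*2 - 3*4 = -4
g_4 = 4*(-4) - 3*2 = -22
g_5 = 4*(-22) - 3*(-4) = -76
g_6 = 4*(-76) - 3*(-22) = -238
g_7 = 4*(-238) - 3*(-76) = -724
g_8 = 4*(-724) - 3*(-238) = -2182

-2182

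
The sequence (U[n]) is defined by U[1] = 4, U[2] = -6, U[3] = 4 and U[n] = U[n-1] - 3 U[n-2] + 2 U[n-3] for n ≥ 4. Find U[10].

-530

U[4] = 4 - 3·(-6) + 2·4 = 30
U[5] = 30 - 3·4 + 2·(-6) = 6
U[6] = 6 - 3·30 + 2·4 = -76
U[7] = (-76) - 3·6 + 2·30 = -34
U[8] = (-34) - 3·(-76) + 2·6 = 206
U[9] = 206 - 3·(-34) + 2·(-76) = 156
U[10] = 156 - 3·206 + 2·(-34) = -530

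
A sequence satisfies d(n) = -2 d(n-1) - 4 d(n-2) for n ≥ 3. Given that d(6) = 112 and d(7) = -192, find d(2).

-1

Rearranging, d(n-2) = (d(n) + 2 d(n-1)) / -4.
d(5) = (-192 + 2·112) / -4 = 32/-4 = -8
d(4) = (112 + 2·(-8)) / -4 = 96/-4 = -24
d(3) = (-8 + 2·(-24)) / -4 = -56/-4 = 14
d(2) = (-24 + 2·14) / -4 = 4/-4 = -1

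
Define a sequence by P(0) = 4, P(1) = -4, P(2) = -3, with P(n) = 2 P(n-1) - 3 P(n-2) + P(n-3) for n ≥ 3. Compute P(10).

P(3) = 2·(-3) - 3·(-4) + 4 = 10
P(4) = 2·10 - 3·(-3) + (-4) = 25
P(5) = 2·25 - 3·10 + (-3) = 17
P(6) = 2·17 - 3·25 + 10 = -31
P(7) = 2·(-31) - 3·17 + 25 = -88
P(8) = 2·(-88) - 3·(-31) + 17 = -66
P(9) = 2·(-66) - 3·(-88) + (-31) = 101
P(10) = 2·101 - 3·(-66) + (-88) = 312

312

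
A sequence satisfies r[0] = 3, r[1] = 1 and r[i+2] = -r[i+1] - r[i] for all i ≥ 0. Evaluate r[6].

r[2] = -1 - 3 = -4
r[3] = -(-4) - 1 = 3
r[4] = -3 - (-4) = 1
r[5] = -1 - 3 = -4
r[6] = -(-4) - 1 = 3

3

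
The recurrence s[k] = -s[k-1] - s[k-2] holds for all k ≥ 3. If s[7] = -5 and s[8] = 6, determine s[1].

Rearranging, s[k-2] = -(s[k] + s[k-1]).
s[6] = -(6 + (-5)) = -1
s[5] = -(-5 + (-1)) = 6
s[4] = -(-1 + 6) = -5
s[3] = -(6 + (-5)) = -1
s[2] = -(-5 + (-1)) = 6
s[1] = -(-1 + 6) = -5

-5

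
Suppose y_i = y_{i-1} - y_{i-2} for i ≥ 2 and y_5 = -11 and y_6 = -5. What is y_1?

Rearranging, y_{i-2} = -(y_i - y_{i-1}).
y_4 = -(-5 - (-11)) = -6
y_3 = -(-11 - (-6)) = 5
y_2 = -(-6 - 5) = 11
y_1 = -(5 - 11) = 6

6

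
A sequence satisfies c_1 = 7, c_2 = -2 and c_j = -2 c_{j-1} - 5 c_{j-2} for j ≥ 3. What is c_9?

-4529

c_3 = -2(-2) - 5(7) = -31
c_4 = -2(-31) - 5(-2) = 72
c_5 = -2(72) - 5(-31) = 11
c_6 = -2(11) - 5(72) = -382
c_7 = -2(-382) - 5(11) = 709
c_8 = -2(709) - 5(-382) = 492
c_9 = -2(492) - 5(709) = -4529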